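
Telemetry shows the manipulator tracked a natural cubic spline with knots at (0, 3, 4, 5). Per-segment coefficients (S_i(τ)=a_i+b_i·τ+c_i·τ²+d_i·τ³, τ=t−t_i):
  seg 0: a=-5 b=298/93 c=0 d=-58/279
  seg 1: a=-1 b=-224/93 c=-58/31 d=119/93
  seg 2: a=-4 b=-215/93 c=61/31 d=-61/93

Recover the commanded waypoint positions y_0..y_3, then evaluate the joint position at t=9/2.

y_0 = S_0(0) = a_0 = -5
y_1 = S_1(0) = a_1 = -1
y_2 = S_2(0) = a_2 = -4
y_3 = S_2(1) = -5
t_q=9/2 is in segment 2 (τ=1/2); S_2(τ)=-1177/248

y_0=-5 y_1=-1 y_2=-4 y_3=-5
S(9/2) = -1177/248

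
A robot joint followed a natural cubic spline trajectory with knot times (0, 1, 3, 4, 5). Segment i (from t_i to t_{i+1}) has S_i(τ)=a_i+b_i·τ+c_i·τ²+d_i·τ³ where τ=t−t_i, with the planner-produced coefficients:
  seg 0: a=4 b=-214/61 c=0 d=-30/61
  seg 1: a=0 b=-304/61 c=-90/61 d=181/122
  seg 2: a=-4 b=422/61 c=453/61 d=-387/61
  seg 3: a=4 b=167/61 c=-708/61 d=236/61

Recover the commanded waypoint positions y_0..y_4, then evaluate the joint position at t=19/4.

y_0 = S_0(0) = a_0 = 4
y_1 = S_1(0) = a_1 = 0
y_2 = S_2(0) = a_2 = -4
y_3 = S_3(0) = a_3 = 4
y_4 = S_3(1) = -1
t_q=19/4 is in segment 3 (τ=3/4); S_3(τ)=1129/976

y_0=4 y_1=0 y_2=-4 y_3=4 y_4=-1
S(19/4) = 1129/976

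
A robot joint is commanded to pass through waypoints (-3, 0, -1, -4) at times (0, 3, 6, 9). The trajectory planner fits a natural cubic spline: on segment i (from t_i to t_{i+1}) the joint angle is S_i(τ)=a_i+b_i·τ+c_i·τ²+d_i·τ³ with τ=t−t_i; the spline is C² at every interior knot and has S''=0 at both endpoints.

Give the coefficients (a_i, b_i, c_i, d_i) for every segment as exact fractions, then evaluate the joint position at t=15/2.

Δ: Δ0=1, Δ1=-1/3, Δ2=-1
row 1: diag=12, rhs=-8; c'=1/4, d'=-2/3
row 2: denom=12−3·1/4=45/4; d'=(-4−3·-2/3)/(45/4)=-8/45
back: M2=-8/45
back: M1=-2/3−1/4·-8/45=-28/45
M: M0=0, M1=-28/45, M2=-8/45, M3=0
seg 0: a=-3, c=M0/2=0, d=(M1−M0)/(6·3)=-14/405, b=Δ0−h0·(2M0+M1)/6=59/45
seg 1: a=0, c=M1/2=-14/45, d=(M2−M1)/(6·3)=2/81, b=Δ1−h1·(2M1+M2)/6=17/45
seg 2: a=-1, c=M2/2=-4/45, d=(M3−M2)/(6·3)=4/405, b=Δ2−h2·(2M2+M3)/6=-37/45
t_q=15/2 → seg 2, τ=3/2; S=-1+-37/45·τ+-4/45·τ²+4/405·τ³=-12/5

  seg 0: a=-3 b=59/45 c=0 d=-14/405
  seg 1: a=0 b=17/45 c=-14/45 d=2/81
  seg 2: a=-1 b=-37/45 c=-4/45 d=4/405
S(15/2) = -12/5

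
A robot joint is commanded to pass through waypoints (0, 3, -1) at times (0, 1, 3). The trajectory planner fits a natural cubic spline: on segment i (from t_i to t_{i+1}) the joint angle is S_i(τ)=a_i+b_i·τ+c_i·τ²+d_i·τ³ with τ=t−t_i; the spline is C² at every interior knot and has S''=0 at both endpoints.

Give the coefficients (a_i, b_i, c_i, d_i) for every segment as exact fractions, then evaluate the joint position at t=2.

Δ: Δ0=3, Δ1=-2
row 1: diag=6, rhs=-30; c'=1/3, d'=-5
back: M1=-5
M: M0=0, M1=-5, M2=0
seg 0: a=0, c=M0/2=0, d=(M1−M0)/(6·1)=-5/6, b=Δ0−h0·(2M0+M1)/6=23/6
seg 1: a=3, c=M1/2=-5/2, d=(M2−M1)/(6·2)=5/12, b=Δ1−h1·(2M1+M2)/6=4/3
t_q=2 → seg 1, τ=1; S=3+4/3·τ+-5/2·τ²+5/12·τ³=9/4

  seg 0: a=0 b=23/6 c=0 d=-5/6
  seg 1: a=3 b=4/3 c=-5/2 d=5/12
S(2) = 9/4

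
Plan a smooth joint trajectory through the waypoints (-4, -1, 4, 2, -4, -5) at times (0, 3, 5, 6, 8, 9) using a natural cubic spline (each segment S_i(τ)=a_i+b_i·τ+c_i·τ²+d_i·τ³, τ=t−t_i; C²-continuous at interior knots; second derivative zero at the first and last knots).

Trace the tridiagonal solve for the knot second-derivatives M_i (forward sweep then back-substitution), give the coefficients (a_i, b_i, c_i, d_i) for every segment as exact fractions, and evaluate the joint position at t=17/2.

  seg 0: a=-4 b=91/1732 c=0 d=547/5196
  seg 1: a=-1 b=2507/866 c=1641/1732 d=-1983/3464
  seg 2: a=4 b=-80/433 c=-1077/433 d=291/433
  seg 3: a=2 b=-1361/433 c=-204/433 d=235/866
  seg 4: a=-4 b=-767/433 c=501/433 d=-167/433
S(17/2) = -16089/3464

Δ: Δ0=1, Δ1=5/2, Δ2=-2, Δ3=-3, Δ4=-1
row 1: diag=10, rhs=9; c'=1/5, d'=9/10
row 2: denom=6−2·1/5=28/5; d'=(-27−2·9/10)/(28/5)=-36/7
row 3: denom=6−1·5/28=163/28; d'=(-6−1·-36/7)/(163/28)=-24/163
row 4: denom=6−2·56/163=866/163; d'=(12−2·-24/163)/(866/163)=1002/433
back: M4=1002/433
back: M3=-24/163−56/163·1002/433=-408/433
back: M2=-36/7−5/28·-408/433=-2154/433
back: M1=9/10−1/5·-2154/433=1641/866
M: M0=0, M1=1641/866, M2=-2154/433, M3=-408/433, M4=1002/433, M5=0
seg 0: a=-4, c=M0/2=0, d=(M1−M0)/(6·3)=547/5196, b=Δ0−h0·(2M0+M1)/6=91/1732
seg 1: a=-1, c=M1/2=1641/1732, d=(M2−M1)/(6·2)=-1983/3464, b=Δ1−h1·(2M1+M2)/6=2507/866
seg 2: a=4, c=M2/2=-1077/433, d=(M3−M2)/(6·1)=291/433, b=Δ2−h2·(2M2+M3)/6=-80/433
seg 3: a=2, c=M3/2=-204/433, d=(M4−M3)/(6·2)=235/866, b=Δ3−h3·(2M3+M4)/6=-1361/433
seg 4: a=-4, c=M4/2=501/433, d=(M5−M4)/(6·1)=-167/433, b=Δ4−h4·(2M4+M5)/6=-767/433
t_q=17/2 → seg 4, τ=1/2; S=-4+-767/433·τ+501/433·τ²+-167/433·τ³=-16089/3464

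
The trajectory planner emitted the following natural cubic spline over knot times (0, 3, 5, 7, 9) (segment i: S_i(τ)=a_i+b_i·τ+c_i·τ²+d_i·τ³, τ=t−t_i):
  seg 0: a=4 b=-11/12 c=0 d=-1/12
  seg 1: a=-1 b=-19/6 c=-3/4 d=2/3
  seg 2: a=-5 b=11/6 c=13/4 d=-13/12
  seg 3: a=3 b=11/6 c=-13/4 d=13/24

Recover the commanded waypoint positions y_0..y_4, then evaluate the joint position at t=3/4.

y_0 = S_0(0) = a_0 = 4
y_1 = S_1(0) = a_1 = -1
y_2 = S_2(0) = a_2 = -5
y_3 = S_3(0) = a_3 = 3
y_4 = S_3(2) = -2
t_q=3/4 is in segment 0 (τ=3/4); S_0(τ)=839/256

y_0=4 y_1=-1 y_2=-5 y_3=3 y_4=-2
S(3/4) = 839/256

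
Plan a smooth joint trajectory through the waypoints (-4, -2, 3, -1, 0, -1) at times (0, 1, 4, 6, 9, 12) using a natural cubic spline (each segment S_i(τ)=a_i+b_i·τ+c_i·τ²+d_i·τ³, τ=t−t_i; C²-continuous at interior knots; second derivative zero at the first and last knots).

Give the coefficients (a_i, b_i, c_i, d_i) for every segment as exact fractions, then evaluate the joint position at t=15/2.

  seg 0: a=-4 b=4649/2499 c=0 d=349/2499
  seg 1: a=-2 b=5696/2499 c=349/833 d=-4672/22491
  seg 2: a=3 b=-2038/2499 c=-3625/2499 d=715/1666
  seg 3: a=-1 b=-524/357 c=2810/2499 d=-3929/22491
  seg 4: a=0 b=1405/2499 c=-373/833 d=373/7497
S(15/2) = -8405/6664

Δ: Δ0=2, Δ1=5/3, Δ2=-2, Δ3=1/3, Δ4=-1/3
row 1: diag=8, rhs=-2; c'=3/8, d'=-1/4
row 2: denom=10−3·3/8=71/8; d'=(-22−3·-1/4)/(71/8)=-170/71
row 3: denom=10−2·16/71=678/71; d'=(14−2·-170/71)/(678/71)=667/339
row 4: denom=12−3·71/226=2499/226; d'=(-4−3·667/339)/(2499/226)=-746/833
back: M4=-746/833
back: M3=667/339−71/226·-746/833=5620/2499
back: M2=-170/71−16/71·5620/2499=-7250/2499
back: M1=-1/4−3/8·-7250/2499=698/833
M: M0=0, M1=698/833, M2=-7250/2499, M3=5620/2499, M4=-746/833, M5=0
seg 0: a=-4, c=M0/2=0, d=(M1−M0)/(6·1)=349/2499, b=Δ0−h0·(2M0+M1)/6=4649/2499
seg 1: a=-2, c=M1/2=349/833, d=(M2−M1)/(6·3)=-4672/22491, b=Δ1−h1·(2M1+M2)/6=5696/2499
seg 2: a=3, c=M2/2=-3625/2499, d=(M3−M2)/(6·2)=715/1666, b=Δ2−h2·(2M2+M3)/6=-2038/2499
seg 3: a=-1, c=M3/2=2810/2499, d=(M4−M3)/(6·3)=-3929/22491, b=Δ3−h3·(2M3+M4)/6=-524/357
seg 4: a=0, c=M4/2=-373/833, d=(M5−M4)/(6·3)=373/7497, b=Δ4−h4·(2M4+M5)/6=1405/2499
t_q=15/2 → seg 3, τ=3/2; S=-1+-524/357·τ+2810/2499·τ²+-3929/22491·τ³=-8405/6664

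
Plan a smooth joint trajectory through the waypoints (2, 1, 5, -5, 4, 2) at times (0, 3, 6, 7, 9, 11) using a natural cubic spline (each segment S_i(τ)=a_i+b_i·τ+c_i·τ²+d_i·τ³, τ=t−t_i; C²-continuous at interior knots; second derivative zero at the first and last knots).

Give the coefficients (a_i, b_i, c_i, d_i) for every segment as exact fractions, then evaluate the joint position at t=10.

  seg 0: a=2 b=-2865/1244 c=0 d=7351/33588
  seg 1: a=1 b=2243/622 c=7351/3732 d=-30535/33588
  seg 2: a=5 b=-11347/1244 c=-1932/311 d=6635/1244
  seg 3: a=-5 b=-3449/622 c=12177/1244 d=-5929/2488
  seg 4: a=4 b=1559/311 c=-2805/622 d=935/1244
S(10) = 6537/1244

Δ: Δ0=-1/3, Δ1=4/3, Δ2=-10, Δ3=9/2, Δ4=-1
row 1: diag=12, rhs=10; c'=1/4, d'=5/6
row 2: denom=8−3·1/4=29/4; d'=(-68−3·5/6)/(29/4)=-282/29
row 3: denom=6−1·4/29=170/29; d'=(87−1·-282/29)/(170/29)=33/2
row 4: denom=8−2·29/85=622/85; d'=(-33−2·33/2)/(622/85)=-2805/311
back: M4=-2805/311
back: M3=33/2−29/85·-2805/311=12177/622
back: M2=-282/29−4/29·12177/622=-3864/311
back: M1=5/6−1/4·-3864/311=7351/1866
M: M0=0, M1=7351/1866, M2=-3864/311, M3=12177/622, M4=-2805/311, M5=0
seg 0: a=2, c=M0/2=0, d=(M1−M0)/(6·3)=7351/33588, b=Δ0−h0·(2M0+M1)/6=-2865/1244
seg 1: a=1, c=M1/2=7351/3732, d=(M2−M1)/(6·3)=-30535/33588, b=Δ1−h1·(2M1+M2)/6=2243/622
seg 2: a=5, c=M2/2=-1932/311, d=(M3−M2)/(6·1)=6635/1244, b=Δ2−h2·(2M2+M3)/6=-11347/1244
seg 3: a=-5, c=M3/2=12177/1244, d=(M4−M3)/(6·2)=-5929/2488, b=Δ3−h3·(2M3+M4)/6=-3449/622
seg 4: a=4, c=M4/2=-2805/622, d=(M5−M4)/(6·2)=935/1244, b=Δ4−h4·(2M4+M5)/6=1559/311
t_q=10 → seg 4, τ=1; S=4+1559/311·τ+-2805/622·τ²+935/1244·τ³=6537/1244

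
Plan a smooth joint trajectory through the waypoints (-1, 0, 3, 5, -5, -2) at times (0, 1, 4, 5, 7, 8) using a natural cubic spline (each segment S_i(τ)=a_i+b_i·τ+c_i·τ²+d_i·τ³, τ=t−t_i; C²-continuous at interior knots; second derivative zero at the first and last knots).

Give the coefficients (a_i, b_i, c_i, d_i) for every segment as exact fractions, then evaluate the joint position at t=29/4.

  seg 0: a=-1 b=991/856 c=0 d=-135/856
  seg 1: a=0 b=293/428 c=-405/856 d=165/856
  seg 2: a=3 b=2611/856 c=135/107 d=-1979/856
  seg 3: a=5 b=-583/428 c=-4857/856 d=825/428
  seg 4: a=-5 b=-397/428 c=5043/856 d=-1681/856
S(29/4) = -268133/54784

Δ: Δ0=1, Δ1=1, Δ2=2, Δ3=-5, Δ4=3
row 1: diag=8, rhs=0; c'=3/8, d'=0
row 2: denom=8−3·3/8=55/8; d'=(6−3·0)/(55/8)=48/55
row 3: denom=6−1·8/55=322/55; d'=(-42−1·48/55)/(322/55)=-1179/161
row 4: denom=6−2·55/161=856/161; d'=(48−2·-1179/161)/(856/161)=5043/428
back: M4=5043/428
back: M3=-1179/161−55/161·5043/428=-4857/428
back: M2=48/55−8/55·-4857/428=270/107
back: M1=0−3/8·270/107=-405/428
M: M0=0, M1=-405/428, M2=270/107, M3=-4857/428, M4=5043/428, M5=0
seg 0: a=-1, c=M0/2=0, d=(M1−M0)/(6·1)=-135/856, b=Δ0−h0·(2M0+M1)/6=991/856
seg 1: a=0, c=M1/2=-405/856, d=(M2−M1)/(6·3)=165/856, b=Δ1−h1·(2M1+M2)/6=293/428
seg 2: a=3, c=M2/2=135/107, d=(M3−M2)/(6·1)=-1979/856, b=Δ2−h2·(2M2+M3)/6=2611/856
seg 3: a=5, c=M3/2=-4857/856, d=(M4−M3)/(6·2)=825/428, b=Δ3−h3·(2M3+M4)/6=-583/428
seg 4: a=-5, c=M4/2=5043/856, d=(M5−M4)/(6·1)=-1681/856, b=Δ4−h4·(2M4+M5)/6=-397/428
t_q=29/4 → seg 4, τ=1/4; S=-5+-397/428·τ+5043/856·τ²+-1681/856·τ³=-268133/54784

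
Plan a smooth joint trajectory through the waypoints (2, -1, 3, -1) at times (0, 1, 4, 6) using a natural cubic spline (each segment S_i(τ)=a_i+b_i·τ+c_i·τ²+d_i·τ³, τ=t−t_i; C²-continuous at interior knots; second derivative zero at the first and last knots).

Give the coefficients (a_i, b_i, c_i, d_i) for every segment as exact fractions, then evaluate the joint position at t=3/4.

  seg 0: a=2 b=-799/213 c=0 d=160/213
  seg 1: a=-1 b=-319/213 c=160/71 d=-31/71
  seg 2: a=3 b=50/213 c=-119/71 d=119/426
S(3/4) = -141/284

Δ: Δ0=-3, Δ1=4/3, Δ2=-2
row 1: diag=8, rhs=26; c'=3/8, d'=13/4
row 2: denom=10−3·3/8=71/8; d'=(-20−3·13/4)/(71/8)=-238/71
back: M2=-238/71
back: M1=13/4−3/8·-238/71=320/71
M: M0=0, M1=320/71, M2=-238/71, M3=0
seg 0: a=2, c=M0/2=0, d=(M1−M0)/(6·1)=160/213, b=Δ0−h0·(2M0+M1)/6=-799/213
seg 1: a=-1, c=M1/2=160/71, d=(M2−M1)/(6·3)=-31/71, b=Δ1−h1·(2M1+M2)/6=-319/213
seg 2: a=3, c=M2/2=-119/71, d=(M3−M2)/(6·2)=119/426, b=Δ2−h2·(2M2+M3)/6=50/213
t_q=3/4 → seg 0, τ=3/4; S=2+-799/213·τ+0·τ²+160/213·τ³=-141/284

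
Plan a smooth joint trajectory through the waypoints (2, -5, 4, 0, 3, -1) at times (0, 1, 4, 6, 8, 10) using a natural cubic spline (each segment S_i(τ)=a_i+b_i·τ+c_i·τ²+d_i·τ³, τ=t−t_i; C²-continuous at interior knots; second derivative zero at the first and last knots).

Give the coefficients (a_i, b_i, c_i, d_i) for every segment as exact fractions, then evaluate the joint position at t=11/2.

Δ: Δ0=-7, Δ1=3, Δ2=-2, Δ3=3/2, Δ4=-2
row 1: diag=8, rhs=60; c'=3/8, d'=15/2
row 2: denom=10−3·3/8=71/8; d'=(-30−3·15/2)/(71/8)=-420/71
row 3: denom=8−2·16/71=536/71; d'=(21−2·-420/71)/(536/71)=2331/536
row 4: denom=8−2·71/268=1001/134; d'=(-21−2·2331/536)/(1001/134)=-1137/286
back: M4=-1137/286
back: M3=2331/536−71/268·-1137/286=1545/286
back: M2=-420/71−16/71·1545/286=-1020/143
back: M1=15/2−3/8·-1020/143=1455/143
M: M0=0, M1=1455/143, M2=-1020/143, M3=1545/286, M4=-1137/286, M5=0
seg 0: a=2, c=M0/2=0, d=(M1−M0)/(6·1)=485/286, b=Δ0−h0·(2M0+M1)/6=-2487/286
seg 1: a=-5, c=M1/2=1455/286, d=(M2−M1)/(6·3)=-25/26, b=Δ1−h1·(2M1+M2)/6=-516/143
seg 2: a=4, c=M2/2=-510/143, d=(M3−M2)/(6·2)=1195/1144, b=Δ2−h2·(2M2+M3)/6=21/22
seg 3: a=0, c=M3/2=1545/572, d=(M4−M3)/(6·2)=-447/572, b=Δ3−h3·(2M3+M4)/6=-111/143
seg 4: a=3, c=M4/2=-1137/572, d=(M5−M4)/(6·2)=379/1144, b=Δ4−h4·(2M4+M5)/6=93/143
t_q=11/2 → seg 2, τ=3/2; S=4+21/22·τ+-510/143·τ²+1195/1144·τ³=8537/9152

  seg 0: a=2 b=-2487/286 c=0 d=485/286
  seg 1: a=-5 b=-516/143 c=1455/286 d=-25/26
  seg 2: a=4 b=21/22 c=-510/143 d=1195/1144
  seg 3: a=0 b=-111/143 c=1545/572 d=-447/572
  seg 4: a=3 b=93/143 c=-1137/572 d=379/1144
S(11/2) = 8537/9152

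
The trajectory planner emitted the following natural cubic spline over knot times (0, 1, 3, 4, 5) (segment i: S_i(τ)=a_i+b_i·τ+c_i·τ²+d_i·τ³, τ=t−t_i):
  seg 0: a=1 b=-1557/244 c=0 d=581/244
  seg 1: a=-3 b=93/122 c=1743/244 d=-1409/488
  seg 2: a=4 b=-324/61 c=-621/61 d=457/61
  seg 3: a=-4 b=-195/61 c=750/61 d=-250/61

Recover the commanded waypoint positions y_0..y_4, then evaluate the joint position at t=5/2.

y_0=1 y_1=-3 y_2=4 y_3=-4 y_4=1
S(5/2) = 17457/3904

y_0 = S_0(0) = a_0 = 1
y_1 = S_1(0) = a_1 = -3
y_2 = S_2(0) = a_2 = 4
y_3 = S_3(0) = a_3 = -4
y_4 = S_3(1) = 1
t_q=5/2 is in segment 1 (τ=3/2); S_1(τ)=17457/3904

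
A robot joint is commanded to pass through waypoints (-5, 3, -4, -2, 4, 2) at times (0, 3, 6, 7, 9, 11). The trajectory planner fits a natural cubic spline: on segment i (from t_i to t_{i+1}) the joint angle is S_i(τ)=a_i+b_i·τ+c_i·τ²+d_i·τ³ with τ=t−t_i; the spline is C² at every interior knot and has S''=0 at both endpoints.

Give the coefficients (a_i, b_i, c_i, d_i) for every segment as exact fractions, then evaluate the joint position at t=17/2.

Δ: Δ0=8/3, Δ1=-7/3, Δ2=2, Δ3=3, Δ4=-1
row 1: diag=12, rhs=-30; c'=1/4, d'=-5/2
row 2: denom=8−3·1/4=29/4; d'=(26−3·-5/2)/(29/4)=134/29
row 3: denom=6−1·4/29=170/29; d'=(6−1·134/29)/(170/29)=4/17
row 4: denom=8−2·29/85=622/85; d'=(-24−2·4/17)/(622/85)=-1040/311
back: M4=-1040/311
back: M3=4/17−29/85·-1040/311=428/311
back: M2=134/29−4/29·428/311=1378/311
back: M1=-5/2−1/4·1378/311=-1122/311
M: M0=0, M1=-1122/311, M2=1378/311, M3=428/311, M4=-1040/311, M5=0
seg 0: a=-5, c=M0/2=0, d=(M1−M0)/(6·3)=-187/933, b=Δ0−h0·(2M0+M1)/6=4171/933
seg 1: a=3, c=M1/2=-561/311, d=(M2−M1)/(6·3)=1250/2799, b=Δ1−h1·(2M1+M2)/6=-878/933
seg 2: a=-4, c=M2/2=689/311, d=(M3−M2)/(6·1)=-475/933, b=Δ2−h2·(2M2+M3)/6=274/933
seg 3: a=-2, c=M3/2=214/311, d=(M4−M3)/(6·2)=-367/933, b=Δ3−h3·(2M3+M4)/6=2983/933
seg 4: a=4, c=M4/2=-520/311, d=(M5−M4)/(6·2)=260/933, b=Δ4−h4·(2M4+M5)/6=1147/933
t_q=17/2 → seg 3, τ=3/2; S=-2+2983/933·τ+214/311·τ²+-367/933·τ³=7505/2488

  seg 0: a=-5 b=4171/933 c=0 d=-187/933
  seg 1: a=3 b=-878/933 c=-561/311 d=1250/2799
  seg 2: a=-4 b=274/933 c=689/311 d=-475/933
  seg 3: a=-2 b=2983/933 c=214/311 d=-367/933
  seg 4: a=4 b=1147/933 c=-520/311 d=260/933
S(17/2) = 7505/2488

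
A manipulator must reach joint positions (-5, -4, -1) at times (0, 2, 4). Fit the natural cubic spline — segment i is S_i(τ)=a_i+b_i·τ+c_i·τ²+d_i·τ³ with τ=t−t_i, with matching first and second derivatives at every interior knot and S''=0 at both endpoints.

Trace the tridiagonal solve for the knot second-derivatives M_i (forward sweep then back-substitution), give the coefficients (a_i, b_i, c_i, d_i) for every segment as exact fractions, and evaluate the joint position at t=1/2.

  seg 0: a=-5 b=1/4 c=0 d=1/16
  seg 1: a=-4 b=1 c=3/8 d=-1/16
S(1/2) = -623/128

Δ: Δ0=1/2, Δ1=3/2
row 1: diag=8, rhs=6; c'=1/4, d'=3/4
back: M1=3/4
M: M0=0, M1=3/4, M2=0
seg 0: a=-5, c=M0/2=0, d=(M1−M0)/(6·2)=1/16, b=Δ0−h0·(2M0+M1)/6=1/4
seg 1: a=-4, c=M1/2=3/8, d=(M2−M1)/(6·2)=-1/16, b=Δ1−h1·(2M1+M2)/6=1
t_q=1/2 → seg 0, τ=1/2; S=-5+1/4·τ+0·τ²+1/16·τ³=-623/128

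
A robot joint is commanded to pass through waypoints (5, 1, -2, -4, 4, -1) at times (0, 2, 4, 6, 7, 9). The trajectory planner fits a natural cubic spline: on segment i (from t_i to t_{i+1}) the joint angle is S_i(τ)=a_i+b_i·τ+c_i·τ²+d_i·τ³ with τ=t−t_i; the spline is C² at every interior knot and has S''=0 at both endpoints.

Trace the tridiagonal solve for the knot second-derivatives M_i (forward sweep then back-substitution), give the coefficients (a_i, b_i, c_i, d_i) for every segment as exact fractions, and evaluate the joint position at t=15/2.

  seg 0: a=5 b=-251/106 c=0 d=39/424
  seg 1: a=1 b=-67/53 c=117/212 d=-71/212
  seg 2: a=-2 b=-163/53 c=-309/212 d=529/424
  seg 3: a=-4 b=643/106 c=639/106 d=-217/53
  seg 4: a=4 b=619/106 c=-663/106 d=221/212
S(15/2) = 9305/1696

Δ: Δ0=-2, Δ1=-3/2, Δ2=-1, Δ3=8, Δ4=-5/2
row 1: diag=8, rhs=3; c'=1/4, d'=3/8
row 2: denom=8−2·1/4=15/2; d'=(3−2·3/8)/(15/2)=3/10
row 3: denom=6−2·4/15=82/15; d'=(54−2·3/10)/(82/15)=801/82
row 4: denom=6−1·15/82=477/82; d'=(-63−1·801/82)/(477/82)=-663/53
back: M4=-663/53
back: M3=801/82−15/82·-663/53=639/53
back: M2=3/10−4/15·639/53=-309/106
back: M1=3/8−1/4·-309/106=117/106
M: M0=0, M1=117/106, M2=-309/106, M3=639/53, M4=-663/53, M5=0
seg 0: a=5, c=M0/2=0, d=(M1−M0)/(6·2)=39/424, b=Δ0−h0·(2M0+M1)/6=-251/106
seg 1: a=1, c=M1/2=117/212, d=(M2−M1)/(6·2)=-71/212, b=Δ1−h1·(2M1+M2)/6=-67/53
seg 2: a=-2, c=M2/2=-309/212, d=(M3−M2)/(6·2)=529/424, b=Δ2−h2·(2M2+M3)/6=-163/53
seg 3: a=-4, c=M3/2=639/106, d=(M4−M3)/(6·1)=-217/53, b=Δ3−h3·(2M3+M4)/6=643/106
seg 4: a=4, c=M4/2=-663/106, d=(M5−M4)/(6·2)=221/212, b=Δ4−h4·(2M4+M5)/6=619/106
t_q=15/2 → seg 4, τ=1/2; S=4+619/106·τ+-663/106·τ²+221/212·τ³=9305/1696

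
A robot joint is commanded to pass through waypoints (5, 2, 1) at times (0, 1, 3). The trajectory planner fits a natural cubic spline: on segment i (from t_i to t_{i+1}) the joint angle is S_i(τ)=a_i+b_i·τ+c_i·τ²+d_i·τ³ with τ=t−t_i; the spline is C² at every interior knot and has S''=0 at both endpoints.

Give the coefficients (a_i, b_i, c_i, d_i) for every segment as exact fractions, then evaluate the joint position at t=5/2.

Δ: Δ0=-3, Δ1=-1/2
row 1: diag=6, rhs=15; c'=1/3, d'=5/2
back: M1=5/2
M: M0=0, M1=5/2, M2=0
seg 0: a=5, c=M0/2=0, d=(M1−M0)/(6·1)=5/12, b=Δ0−h0·(2M0+M1)/6=-41/12
seg 1: a=2, c=M1/2=5/4, d=(M2−M1)/(6·2)=-5/24, b=Δ1−h1·(2M1+M2)/6=-13/6
t_q=5/2 → seg 1, τ=3/2; S=2+-13/6·τ+5/4·τ²+-5/24·τ³=55/64

  seg 0: a=5 b=-41/12 c=0 d=5/12
  seg 1: a=2 b=-13/6 c=5/4 d=-5/24
S(5/2) = 55/64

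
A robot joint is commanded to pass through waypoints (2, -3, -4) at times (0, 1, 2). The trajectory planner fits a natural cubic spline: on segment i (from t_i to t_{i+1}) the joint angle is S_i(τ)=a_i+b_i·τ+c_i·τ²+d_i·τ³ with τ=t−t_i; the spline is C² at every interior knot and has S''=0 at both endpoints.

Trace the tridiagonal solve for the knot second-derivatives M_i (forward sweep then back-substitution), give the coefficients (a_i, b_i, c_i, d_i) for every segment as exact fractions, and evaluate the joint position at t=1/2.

  seg 0: a=2 b=-6 c=0 d=1
  seg 1: a=-3 b=-3 c=3 d=-1
S(1/2) = -7/8

Δ: Δ0=-5, Δ1=-1
row 1: diag=4, rhs=24; c'=1/4, d'=6
back: M1=6
M: M0=0, M1=6, M2=0
seg 0: a=2, c=M0/2=0, d=(M1−M0)/(6·1)=1, b=Δ0−h0·(2M0+M1)/6=-6
seg 1: a=-3, c=M1/2=3, d=(M2−M1)/(6·1)=-1, b=Δ1−h1·(2M1+M2)/6=-3
t_q=1/2 → seg 0, τ=1/2; S=2+-6·τ+0·τ²+1·τ³=-7/8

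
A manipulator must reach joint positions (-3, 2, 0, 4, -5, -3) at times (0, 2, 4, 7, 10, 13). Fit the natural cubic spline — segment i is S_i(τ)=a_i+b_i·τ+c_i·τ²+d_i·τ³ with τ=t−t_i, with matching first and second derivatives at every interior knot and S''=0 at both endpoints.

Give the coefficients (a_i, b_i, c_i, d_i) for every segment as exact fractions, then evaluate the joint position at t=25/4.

  seg 0: a=-3 b=950/261 c=0 d=-595/2088
  seg 1: a=2 b=115/522 c=-595/348 d=287/522
  seg 2: a=0 b=-11/522 c=553/348 d=-3563/9396
  seg 3: a=4 b=-757/1044 c=-476/261 d=3337/9396
  seg 4: a=-5 b=-1085/522 c=1433/1044 d=-1433/9396
S(25/4) = 27305/7424

Δ: Δ0=5/2, Δ1=-1, Δ2=4/3, Δ3=-3, Δ4=2/3
row 1: diag=8, rhs=-21; c'=1/4, d'=-21/8
row 2: denom=10−2·1/4=19/2; d'=(14−2·-21/8)/(19/2)=77/38
row 3: denom=12−3·6/19=210/19; d'=(-26−3·77/38)/(210/19)=-1219/420
row 4: denom=12−3·19/70=783/70; d'=(22−3·-1219/420)/(783/70)=1433/522
back: M4=1433/522
back: M3=-1219/420−19/70·1433/522=-952/261
back: M2=77/38−6/19·-952/261=553/174
back: M1=-21/8−1/4·553/174=-595/174
M: M0=0, M1=-595/174, M2=553/174, M3=-952/261, M4=1433/522, M5=0
seg 0: a=-3, c=M0/2=0, d=(M1−M0)/(6·2)=-595/2088, b=Δ0−h0·(2M0+M1)/6=950/261
seg 1: a=2, c=M1/2=-595/348, d=(M2−M1)/(6·2)=287/522, b=Δ1−h1·(2M1+M2)/6=115/522
seg 2: a=0, c=M2/2=553/348, d=(M3−M2)/(6·3)=-3563/9396, b=Δ2−h2·(2M2+M3)/6=-11/522
seg 3: a=4, c=M3/2=-476/261, d=(M4−M3)/(6·3)=3337/9396, b=Δ3−h3·(2M3+M4)/6=-757/1044
seg 4: a=-5, c=M4/2=1433/1044, d=(M5−M4)/(6·3)=-1433/9396, b=Δ4−h4·(2M4+M5)/6=-1085/522
t_q=25/4 → seg 2, τ=9/4; S=0+-11/522·τ+553/348·τ²+-3563/9396·τ³=27305/7424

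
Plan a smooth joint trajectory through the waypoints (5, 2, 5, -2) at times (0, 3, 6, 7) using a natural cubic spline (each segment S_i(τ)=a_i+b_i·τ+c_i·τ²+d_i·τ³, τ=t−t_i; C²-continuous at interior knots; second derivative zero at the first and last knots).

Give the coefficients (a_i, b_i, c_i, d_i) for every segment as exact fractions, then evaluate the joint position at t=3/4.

  seg 0: a=5 b=-69/29 c=0 d=40/261
  seg 1: a=2 b=51/29 c=40/29 d=-142/261
  seg 2: a=5 b=-135/29 c=-102/29 d=34/29
S(3/4) = 761/232

Δ: Δ0=-1, Δ1=1, Δ2=-7
row 1: diag=12, rhs=12; c'=1/4, d'=1
row 2: denom=8−3·1/4=29/4; d'=(-48−3·1)/(29/4)=-204/29
back: M2=-204/29
back: M1=1−1/4·-204/29=80/29
M: M0=0, M1=80/29, M2=-204/29, M3=0
seg 0: a=5, c=M0/2=0, d=(M1−M0)/(6·3)=40/261, b=Δ0−h0·(2M0+M1)/6=-69/29
seg 1: a=2, c=M1/2=40/29, d=(M2−M1)/(6·3)=-142/261, b=Δ1−h1·(2M1+M2)/6=51/29
seg 2: a=5, c=M2/2=-102/29, d=(M3−M2)/(6·1)=34/29, b=Δ2−h2·(2M2+M3)/6=-135/29
t_q=3/4 → seg 0, τ=3/4; S=5+-69/29·τ+0·τ²+40/261·τ³=761/232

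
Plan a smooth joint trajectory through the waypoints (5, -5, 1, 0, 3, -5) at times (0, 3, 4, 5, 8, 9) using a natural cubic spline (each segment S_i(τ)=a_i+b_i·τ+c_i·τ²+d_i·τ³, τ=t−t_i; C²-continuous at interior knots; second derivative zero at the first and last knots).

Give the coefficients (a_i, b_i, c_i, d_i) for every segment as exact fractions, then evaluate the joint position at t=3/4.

Δ: Δ0=-10/3, Δ1=6, Δ2=-1, Δ3=1, Δ4=-8
row 1: diag=8, rhs=56; c'=1/8, d'=7
row 2: denom=4−1·1/8=31/8; d'=(-42−1·7)/(31/8)=-392/31
row 3: denom=8−1·8/31=240/31; d'=(12−1·-392/31)/(240/31)=191/60
row 4: denom=8−3·31/80=547/80; d'=(-54−3·191/60)/(547/80)=-5084/547
back: M4=-5084/547
back: M3=191/60−31/80·-5084/547=11134/1641
back: M2=-392/31−8/31·11134/1641=-23624/1641
back: M1=7−1/8·-23624/1641=14440/1641
M: M0=0, M1=14440/1641, M2=-23624/1641, M3=11134/1641, M4=-5084/547, M5=0
seg 0: a=5, c=M0/2=0, d=(M1−M0)/(6·3)=7220/14769, b=Δ0−h0·(2M0+M1)/6=-4230/547
seg 1: a=-5, c=M1/2=7220/1641, d=(M2−M1)/(6·1)=-6344/1641, b=Δ1−h1·(2M1+M2)/6=2990/547
seg 2: a=1, c=M2/2=-11812/1641, d=(M3−M2)/(6·1)=1931/547, b=Δ2−h2·(2M2+M3)/6=4378/1641
seg 3: a=0, c=M3/2=5567/1641, d=(M4−M3)/(6·3)=-13193/14769, b=Δ3−h3·(2M3+M4)/6=-1867/1641
seg 4: a=3, c=M4/2=-2542/547, d=(M5−M4)/(6·1)=2542/1641, b=Δ4−h4·(2M4+M5)/6=-8044/1641
t_q=3/4 → seg 0, τ=3/4; S=5+-4230/547·τ+0·τ²+7220/14769·τ³=-5195/8752

  seg 0: a=5 b=-4230/547 c=0 d=7220/14769
  seg 1: a=-5 b=2990/547 c=7220/1641 d=-6344/1641
  seg 2: a=1 b=4378/1641 c=-11812/1641 d=1931/547
  seg 3: a=0 b=-1867/1641 c=5567/1641 d=-13193/14769
  seg 4: a=3 b=-8044/1641 c=-2542/547 d=2542/1641
S(3/4) = -5195/8752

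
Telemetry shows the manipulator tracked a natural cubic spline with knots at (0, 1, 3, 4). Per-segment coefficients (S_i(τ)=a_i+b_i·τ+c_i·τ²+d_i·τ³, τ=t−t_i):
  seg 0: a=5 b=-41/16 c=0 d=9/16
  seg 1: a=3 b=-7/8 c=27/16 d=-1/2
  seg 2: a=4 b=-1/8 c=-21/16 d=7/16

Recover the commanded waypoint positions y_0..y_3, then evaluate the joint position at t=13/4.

y_0 = S_0(0) = a_0 = 5
y_1 = S_1(0) = a_1 = 3
y_2 = S_2(0) = a_2 = 4
y_3 = S_2(1) = 3
t_q=13/4 is in segment 2 (τ=1/4); S_2(τ)=3987/1024

y_0=5 y_1=3 y_2=4 y_3=3
S(13/4) = 3987/1024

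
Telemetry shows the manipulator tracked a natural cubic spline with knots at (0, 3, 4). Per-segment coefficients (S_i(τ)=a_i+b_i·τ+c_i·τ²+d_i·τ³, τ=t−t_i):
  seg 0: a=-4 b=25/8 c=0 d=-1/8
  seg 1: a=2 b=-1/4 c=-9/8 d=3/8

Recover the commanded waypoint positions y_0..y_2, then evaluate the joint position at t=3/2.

y_0 = S_0(0) = a_0 = -4
y_1 = S_1(0) = a_1 = 2
y_2 = S_1(1) = 1
t_q=3/2 is in segment 0 (τ=3/2); S_0(τ)=17/64

y_0=-4 y_1=2 y_2=1
S(3/2) = 17/64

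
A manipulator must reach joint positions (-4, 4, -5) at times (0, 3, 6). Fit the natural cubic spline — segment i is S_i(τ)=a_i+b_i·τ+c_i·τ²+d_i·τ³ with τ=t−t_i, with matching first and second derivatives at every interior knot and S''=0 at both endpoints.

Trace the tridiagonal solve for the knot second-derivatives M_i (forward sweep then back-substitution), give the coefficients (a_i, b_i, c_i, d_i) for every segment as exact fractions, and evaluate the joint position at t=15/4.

Δ: Δ0=8/3, Δ1=-3
row 1: diag=12, rhs=-34; c'=1/4, d'=-17/6
back: M1=-17/6
M: M0=0, M1=-17/6, M2=0
seg 0: a=-4, c=M0/2=0, d=(M1−M0)/(6·3)=-17/108, b=Δ0−h0·(2M0+M1)/6=49/12
seg 1: a=4, c=M1/2=-17/12, d=(M2−M1)/(6·3)=17/108, b=Δ1−h1·(2M1+M2)/6=-1/6
t_q=15/4 → seg 1, τ=3/4; S=4+-1/6·τ+-17/12·τ²+17/108·τ³=805/256

  seg 0: a=-4 b=49/12 c=0 d=-17/108
  seg 1: a=4 b=-1/6 c=-17/12 d=17/108
S(15/4) = 805/256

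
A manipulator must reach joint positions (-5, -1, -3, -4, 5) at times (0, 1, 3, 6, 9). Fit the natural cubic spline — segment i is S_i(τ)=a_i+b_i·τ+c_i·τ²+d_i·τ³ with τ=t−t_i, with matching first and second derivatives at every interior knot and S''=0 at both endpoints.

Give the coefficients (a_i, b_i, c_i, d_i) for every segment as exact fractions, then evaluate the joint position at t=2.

  seg 0: a=-5 b=3023/618 c=0 d=-551/618
  seg 1: a=-1 b=685/309 c=-551/206 d=659/1236
  seg 2: a=-3 b=-644/309 c=54/103 d=55/2781
  seg 3: a=-4 b=493/309 c=217/309 d=-217/2781
S(2) = -381/412

Δ: Δ0=4, Δ1=-1, Δ2=-1/3, Δ3=3
row 1: diag=6, rhs=-30; c'=1/3, d'=-5
row 2: denom=10−2·1/3=28/3; d'=(4−2·-5)/(28/3)=3/2
row 3: denom=12−3·9/28=309/28; d'=(20−3·3/2)/(309/28)=434/309
back: M3=434/309
back: M2=3/2−9/28·434/309=108/103
back: M1=-5−1/3·108/103=-551/103
M: M0=0, M1=-551/103, M2=108/103, M3=434/309, M4=0
seg 0: a=-5, c=M0/2=0, d=(M1−M0)/(6·1)=-551/618, b=Δ0−h0·(2M0+M1)/6=3023/618
seg 1: a=-1, c=M1/2=-551/206, d=(M2−M1)/(6·2)=659/1236, b=Δ1−h1·(2M1+M2)/6=685/309
seg 2: a=-3, c=M2/2=54/103, d=(M3−M2)/(6·3)=55/2781, b=Δ2−h2·(2M2+M3)/6=-644/309
seg 3: a=-4, c=M3/2=217/309, d=(M4−M3)/(6·3)=-217/2781, b=Δ3−h3·(2M3+M4)/6=493/309
t_q=2 → seg 1, τ=1; S=-1+685/309·τ+-551/206·τ²+659/1236·τ³=-381/412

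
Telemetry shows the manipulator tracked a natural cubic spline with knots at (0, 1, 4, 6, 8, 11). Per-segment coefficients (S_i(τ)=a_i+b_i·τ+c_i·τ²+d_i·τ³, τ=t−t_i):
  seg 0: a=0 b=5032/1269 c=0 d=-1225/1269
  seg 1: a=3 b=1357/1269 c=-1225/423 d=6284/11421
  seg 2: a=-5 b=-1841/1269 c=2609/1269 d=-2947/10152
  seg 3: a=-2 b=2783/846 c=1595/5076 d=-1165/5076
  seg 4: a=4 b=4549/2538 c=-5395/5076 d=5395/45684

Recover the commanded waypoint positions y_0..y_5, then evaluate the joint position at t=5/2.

y_0 = S_0(0) = a_0 = 0
y_1 = S_1(0) = a_1 = 3
y_2 = S_2(0) = a_2 = -5
y_3 = S_3(0) = a_3 = -2
y_4 = S_4(0) = a_4 = 4
y_5 = S_4(3) = 3
t_q=5/2 is in segment 1 (τ=3/2); S_1(τ)=-31/564

y_0=0 y_1=3 y_2=-5 y_3=-2 y_4=4 y_5=3
S(5/2) = -31/564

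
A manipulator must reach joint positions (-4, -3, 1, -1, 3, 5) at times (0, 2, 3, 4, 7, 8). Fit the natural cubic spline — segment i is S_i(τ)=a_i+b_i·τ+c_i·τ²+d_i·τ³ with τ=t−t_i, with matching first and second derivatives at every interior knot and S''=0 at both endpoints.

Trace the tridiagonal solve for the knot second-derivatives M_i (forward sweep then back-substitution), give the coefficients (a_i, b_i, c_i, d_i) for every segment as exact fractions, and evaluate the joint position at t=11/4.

Δ: Δ0=1/2, Δ1=4, Δ2=-2, Δ3=4/3, Δ4=2
row 1: diag=6, rhs=21; c'=1/6, d'=7/2
row 2: denom=4−1·1/6=23/6; d'=(-36−1·7/2)/(23/6)=-237/23
row 3: denom=8−1·6/23=178/23; d'=(20−1·-237/23)/(178/23)=697/178
row 4: denom=8−3·69/178=1217/178; d'=(4−3·697/178)/(1217/178)=-1379/1217
back: M4=-1379/1217
back: M3=697/178−69/178·-1379/1217=5300/1217
back: M2=-237/23−6/23·5300/1217=-13923/1217
back: M1=7/2−1/6·-13923/1217=6580/1217
M: M0=0, M1=6580/1217, M2=-13923/1217, M3=5300/1217, M4=-1379/1217, M5=0
seg 0: a=-4, c=M0/2=0, d=(M1−M0)/(6·2)=1645/3651, b=Δ0−h0·(2M0+M1)/6=-9509/7302
seg 1: a=-3, c=M1/2=3290/1217, d=(M2−M1)/(6·1)=-20503/7302, b=Δ1−h1·(2M1+M2)/6=29971/7302
seg 2: a=1, c=M2/2=-13923/2434, d=(M3−M2)/(6·1)=19223/7302, b=Δ2−h2·(2M2+M3)/6=3971/3651
seg 3: a=-1, c=M3/2=2650/1217, d=(M4−M3)/(6·3)=-6679/21906, b=Δ3−h3·(2M3+M4)/6=-17927/7302
seg 4: a=3, c=M4/2=-1379/2434, d=(M5−M4)/(6·1)=1379/7302, b=Δ4−h4·(2M4+M5)/6=8681/3651
t_q=11/4 → seg 1, τ=3/4; S=-3+29971/7302·τ+3290/1217·τ²+-20503/7302·τ³=64561/155776

  seg 0: a=-4 b=-9509/7302 c=0 d=1645/3651
  seg 1: a=-3 b=29971/7302 c=3290/1217 d=-20503/7302
  seg 2: a=1 b=3971/3651 c=-13923/2434 d=19223/7302
  seg 3: a=-1 b=-17927/7302 c=2650/1217 d=-6679/21906
  seg 4: a=3 b=8681/3651 c=-1379/2434 d=1379/7302
S(11/4) = 64561/155776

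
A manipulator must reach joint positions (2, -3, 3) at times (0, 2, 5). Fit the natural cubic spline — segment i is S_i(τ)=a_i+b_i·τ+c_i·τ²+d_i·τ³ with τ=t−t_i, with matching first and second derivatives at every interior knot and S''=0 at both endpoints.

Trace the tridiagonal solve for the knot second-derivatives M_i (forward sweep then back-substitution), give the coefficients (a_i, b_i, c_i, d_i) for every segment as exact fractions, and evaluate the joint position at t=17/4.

  seg 0: a=2 b=-17/5 c=0 d=9/40
  seg 1: a=-3 b=-7/10 c=27/20 d=-3/20
S(17/4) = 141/256

Δ: Δ0=-5/2, Δ1=2
row 1: diag=10, rhs=27; c'=3/10, d'=27/10
back: M1=27/10
M: M0=0, M1=27/10, M2=0
seg 0: a=2, c=M0/2=0, d=(M1−M0)/(6·2)=9/40, b=Δ0−h0·(2M0+M1)/6=-17/5
seg 1: a=-3, c=M1/2=27/20, d=(M2−M1)/(6·3)=-3/20, b=Δ1−h1·(2M1+M2)/6=-7/10
t_q=17/4 → seg 1, τ=9/4; S=-3+-7/10·τ+27/20·τ²+-3/20·τ³=141/256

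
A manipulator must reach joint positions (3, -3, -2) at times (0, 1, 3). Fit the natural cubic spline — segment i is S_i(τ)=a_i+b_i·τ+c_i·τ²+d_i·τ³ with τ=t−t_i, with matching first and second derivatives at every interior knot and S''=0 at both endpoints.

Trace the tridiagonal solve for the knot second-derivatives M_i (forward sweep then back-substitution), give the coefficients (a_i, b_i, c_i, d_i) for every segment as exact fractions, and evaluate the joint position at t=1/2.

  seg 0: a=3 b=-85/12 c=0 d=13/12
  seg 1: a=-3 b=-23/6 c=13/4 d=-13/24
S(1/2) = -13/32

Δ: Δ0=-6, Δ1=1/2
row 1: diag=6, rhs=39; c'=1/3, d'=13/2
back: M1=13/2
M: M0=0, M1=13/2, M2=0
seg 0: a=3, c=M0/2=0, d=(M1−M0)/(6·1)=13/12, b=Δ0−h0·(2M0+M1)/6=-85/12
seg 1: a=-3, c=M1/2=13/4, d=(M2−M1)/(6·2)=-13/24, b=Δ1−h1·(2M1+M2)/6=-23/6
t_q=1/2 → seg 0, τ=1/2; S=3+-85/12·τ+0·τ²+13/12·τ³=-13/32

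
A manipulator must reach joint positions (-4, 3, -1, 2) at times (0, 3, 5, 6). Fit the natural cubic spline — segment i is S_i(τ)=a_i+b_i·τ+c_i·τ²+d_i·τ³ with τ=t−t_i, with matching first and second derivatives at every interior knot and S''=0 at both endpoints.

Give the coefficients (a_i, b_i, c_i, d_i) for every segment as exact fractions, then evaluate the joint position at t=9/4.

Δ: Δ0=7/3, Δ1=-2, Δ2=3
row 1: diag=10, rhs=-26; c'=1/5, d'=-13/5
row 2: denom=6−2·1/5=28/5; d'=(30−2·-13/5)/(28/5)=44/7
back: M2=44/7
back: M1=-13/5−1/5·44/7=-27/7
M: M0=0, M1=-27/7, M2=44/7, M3=0
seg 0: a=-4, c=M0/2=0, d=(M1−M0)/(6·3)=-3/14, b=Δ0−h0·(2M0+M1)/6=179/42
seg 1: a=3, c=M1/2=-27/14, d=(M2−M1)/(6·2)=71/84, b=Δ1−h1·(2M1+M2)/6=-32/21
seg 2: a=-1, c=M2/2=22/7, d=(M3−M2)/(6·1)=-22/21, b=Δ2−h2·(2M2+M3)/6=19/21
t_q=9/4 → seg 0, τ=9/4; S=-4+179/42·τ+0·τ²+-3/14·τ³=403/128

  seg 0: a=-4 b=179/42 c=0 d=-3/14
  seg 1: a=3 b=-32/21 c=-27/14 d=71/84
  seg 2: a=-1 b=19/21 c=22/7 d=-22/21
S(9/4) = 403/128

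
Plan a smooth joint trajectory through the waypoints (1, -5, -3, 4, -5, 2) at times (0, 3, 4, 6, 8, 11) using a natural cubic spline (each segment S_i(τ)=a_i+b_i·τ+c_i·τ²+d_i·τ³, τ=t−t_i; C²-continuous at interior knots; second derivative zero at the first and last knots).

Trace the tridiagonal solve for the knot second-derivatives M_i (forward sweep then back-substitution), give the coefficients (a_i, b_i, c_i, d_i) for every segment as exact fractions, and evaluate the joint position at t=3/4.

Δ: Δ0=-2, Δ1=2, Δ2=7/2, Δ3=-9/2, Δ4=7/3
row 1: diag=8, rhs=24; c'=1/8, d'=3
row 2: denom=6−1·1/8=47/8; d'=(9−1·3)/(47/8)=48/47
row 3: denom=8−2·16/47=344/47; d'=(-48−2·48/47)/(344/47)=-294/43
row 4: denom=10−2·47/172=813/86; d'=(41−2·-294/43)/(813/86)=4702/813
back: M4=4702/813
back: M3=-294/43−47/172·4702/813=-13687/1626
back: M2=48/47−16/47·-13687/1626=3160/813
back: M1=3−1/8·3160/813=2044/813
M: M0=0, M1=2044/813, M2=3160/813, M3=-13687/1626, M4=4702/813, M5=0
seg 0: a=1, c=M0/2=0, d=(M1−M0)/(6·3)=1022/7317, b=Δ0−h0·(2M0+M1)/6=-2648/813
seg 1: a=-5, c=M1/2=1022/813, d=(M2−M1)/(6·1)=62/271, b=Δ1−h1·(2M1+M2)/6=418/813
seg 2: a=-3, c=M2/2=1580/813, d=(M3−M2)/(6·2)=-2223/2168, b=Δ2−h2·(2M2+M3)/6=3020/813
seg 3: a=4, c=M3/2=-13687/3252, d=(M4−M3)/(6·2)=7697/6504, b=Δ3−h3·(2M3+M4)/6=-1327/1626
seg 4: a=-5, c=M4/2=2351/813, d=(M5−M4)/(6·3)=-2351/7317, b=Δ4−h4·(2M4+M5)/6=-935/271
t_q=3/4 → seg 0, τ=3/4; S=1+-2648/813·τ+0·τ²+1022/7317·τ³=-12001/8672

  seg 0: a=1 b=-2648/813 c=0 d=1022/7317
  seg 1: a=-5 b=418/813 c=1022/813 d=62/271
  seg 2: a=-3 b=3020/813 c=1580/813 d=-2223/2168
  seg 3: a=4 b=-1327/1626 c=-13687/3252 d=7697/6504
  seg 4: a=-5 b=-935/271 c=2351/813 d=-2351/7317
S(3/4) = -12001/8672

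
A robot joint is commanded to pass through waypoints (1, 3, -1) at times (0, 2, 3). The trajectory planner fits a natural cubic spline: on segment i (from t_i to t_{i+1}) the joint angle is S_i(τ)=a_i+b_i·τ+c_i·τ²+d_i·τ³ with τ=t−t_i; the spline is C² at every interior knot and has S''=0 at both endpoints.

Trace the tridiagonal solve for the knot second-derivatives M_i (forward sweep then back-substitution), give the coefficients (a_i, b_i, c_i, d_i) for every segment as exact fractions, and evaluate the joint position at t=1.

  seg 0: a=1 b=8/3 c=0 d=-5/12
  seg 1: a=3 b=-7/3 c=-5/2 d=5/6
S(1) = 13/4

Δ: Δ0=1, Δ1=-4
row 1: diag=6, rhs=-30; c'=1/6, d'=-5
back: M1=-5
M: M0=0, M1=-5, M2=0
seg 0: a=1, c=M0/2=0, d=(M1−M0)/(6·2)=-5/12, b=Δ0−h0·(2M0+M1)/6=8/3
seg 1: a=3, c=M1/2=-5/2, d=(M2−M1)/(6·1)=5/6, b=Δ1−h1·(2M1+M2)/6=-7/3
t_q=1 → seg 0, τ=1; S=1+8/3·τ+0·τ²+-5/12·τ³=13/4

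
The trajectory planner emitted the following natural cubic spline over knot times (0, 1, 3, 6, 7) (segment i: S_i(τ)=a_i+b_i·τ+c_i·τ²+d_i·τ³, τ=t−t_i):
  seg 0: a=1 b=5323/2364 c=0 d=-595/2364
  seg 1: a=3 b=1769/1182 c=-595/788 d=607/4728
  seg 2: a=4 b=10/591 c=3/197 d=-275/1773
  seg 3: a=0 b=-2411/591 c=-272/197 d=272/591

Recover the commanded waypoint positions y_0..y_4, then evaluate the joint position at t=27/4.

y_0=1 y_1=3 y_2=4 y_3=0 y_4=-5
S(27/4) = -1435/394

y_0 = S_0(0) = a_0 = 1
y_1 = S_1(0) = a_1 = 3
y_2 = S_2(0) = a_2 = 4
y_3 = S_3(0) = a_3 = 0
y_4 = S_3(1) = -5
t_q=27/4 is in segment 3 (τ=3/4); S_3(τ)=-1435/394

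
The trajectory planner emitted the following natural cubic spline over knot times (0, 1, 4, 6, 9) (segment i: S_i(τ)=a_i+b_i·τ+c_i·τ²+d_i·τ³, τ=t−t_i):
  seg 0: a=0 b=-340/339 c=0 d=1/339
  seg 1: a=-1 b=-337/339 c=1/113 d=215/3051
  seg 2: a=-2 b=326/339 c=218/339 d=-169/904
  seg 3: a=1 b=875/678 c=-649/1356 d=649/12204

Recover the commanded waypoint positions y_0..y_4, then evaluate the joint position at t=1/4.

y_0=0 y_1=-1 y_2=-2 y_3=1 y_4=2
S(1/4) = -1813/7232

y_0 = S_0(0) = a_0 = 0
y_1 = S_1(0) = a_1 = -1
y_2 = S_2(0) = a_2 = -2
y_3 = S_3(0) = a_3 = 1
y_4 = S_3(3) = 2
t_q=1/4 is in segment 0 (τ=1/4); S_0(τ)=-1813/7232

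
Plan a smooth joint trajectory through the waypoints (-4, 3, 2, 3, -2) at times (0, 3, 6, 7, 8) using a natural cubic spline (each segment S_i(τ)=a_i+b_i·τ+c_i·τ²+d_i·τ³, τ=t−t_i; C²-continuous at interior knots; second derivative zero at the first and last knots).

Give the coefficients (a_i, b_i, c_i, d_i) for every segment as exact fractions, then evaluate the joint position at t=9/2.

Δ: Δ0=7/3, Δ1=-1/3, Δ2=1, Δ3=-5
row 1: diag=12, rhs=-16; c'=1/4, d'=-4/3
row 2: denom=8−3·1/4=29/4; d'=(8−3·-4/3)/(29/4)=48/29
row 3: denom=4−1·4/29=112/29; d'=(-36−1·48/29)/(112/29)=-39/4
back: M3=-39/4
back: M2=48/29−4/29·-39/4=3
back: M1=-4/3−1/4·3=-25/12
M: M0=0, M1=-25/12, M2=3, M3=-39/4, M4=0
seg 0: a=-4, c=M0/2=0, d=(M1−M0)/(6·3)=-25/216, b=Δ0−h0·(2M0+M1)/6=27/8
seg 1: a=3, c=M1/2=-25/24, d=(M2−M1)/(6·3)=61/216, b=Δ1−h1·(2M1+M2)/6=1/4
seg 2: a=2, c=M2/2=3/2, d=(M3−M2)/(6·1)=-17/8, b=Δ2−h2·(2M2+M3)/6=13/8
seg 3: a=3, c=M3/2=-39/8, d=(M4−M3)/(6·1)=13/8, b=Δ3−h3·(2M3+M4)/6=-7/4
t_q=9/2 → seg 1, τ=3/2; S=3+1/4·τ+-25/24·τ²+61/216·τ³=127/64

  seg 0: a=-4 b=27/8 c=0 d=-25/216
  seg 1: a=3 b=1/4 c=-25/24 d=61/216
  seg 2: a=2 b=13/8 c=3/2 d=-17/8
  seg 3: a=3 b=-7/4 c=-39/8 d=13/8
S(9/2) = 127/64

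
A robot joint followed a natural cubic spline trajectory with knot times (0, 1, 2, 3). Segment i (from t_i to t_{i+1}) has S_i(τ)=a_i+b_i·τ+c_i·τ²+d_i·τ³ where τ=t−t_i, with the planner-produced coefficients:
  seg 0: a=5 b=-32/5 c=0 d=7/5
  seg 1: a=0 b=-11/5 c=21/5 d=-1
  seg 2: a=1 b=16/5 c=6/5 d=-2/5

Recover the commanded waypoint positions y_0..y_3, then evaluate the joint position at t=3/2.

y_0=5 y_1=0 y_2=1 y_3=5
S(3/2) = -7/40

y_0 = S_0(0) = a_0 = 5
y_1 = S_1(0) = a_1 = 0
y_2 = S_2(0) = a_2 = 1
y_3 = S_2(1) = 5
t_q=3/2 is in segment 1 (τ=1/2); S_1(τ)=-7/40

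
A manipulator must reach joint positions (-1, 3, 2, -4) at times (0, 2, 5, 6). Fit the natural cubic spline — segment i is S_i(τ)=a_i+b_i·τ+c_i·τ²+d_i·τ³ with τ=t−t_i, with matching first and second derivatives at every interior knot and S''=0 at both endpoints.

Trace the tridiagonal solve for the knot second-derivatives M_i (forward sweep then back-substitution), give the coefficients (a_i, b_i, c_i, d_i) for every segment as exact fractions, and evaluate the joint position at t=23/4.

  seg 0: a=-1 b=436/213 c=0 d=-5/426
  seg 1: a=3 b=406/213 c=-5/71 d=-16/71
  seg 2: a=2 b=-980/213 c=-149/71 d=149/213
S(23/4) = -10615/4544

Δ: Δ0=2, Δ1=-1/3, Δ2=-6
row 1: diag=10, rhs=-14; c'=3/10, d'=-7/5
row 2: denom=8−3·3/10=71/10; d'=(-34−3·-7/5)/(71/10)=-298/71
back: M2=-298/71
back: M1=-7/5−3/10·-298/71=-10/71
M: M0=0, M1=-10/71, M2=-298/71, M3=0
seg 0: a=-1, c=M0/2=0, d=(M1−M0)/(6·2)=-5/426, b=Δ0−h0·(2M0+M1)/6=436/213
seg 1: a=3, c=M1/2=-5/71, d=(M2−M1)/(6·3)=-16/71, b=Δ1−h1·(2M1+M2)/6=406/213
seg 2: a=2, c=M2/2=-149/71, d=(M3−M2)/(6·1)=149/213, b=Δ2−h2·(2M2+M3)/6=-980/213
t_q=23/4 → seg 2, τ=3/4; S=2+-980/213·τ+-149/71·τ²+149/213·τ³=-10615/4544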